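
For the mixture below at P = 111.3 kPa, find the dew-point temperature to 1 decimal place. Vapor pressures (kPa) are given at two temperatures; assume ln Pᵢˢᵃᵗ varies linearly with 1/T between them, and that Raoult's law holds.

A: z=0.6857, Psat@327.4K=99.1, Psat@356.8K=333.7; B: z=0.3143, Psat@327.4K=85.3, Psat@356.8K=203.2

Dew-point temperature: Σzᵢ·P/Pᵢˢᵃᵗ(T) = 1. Interpolate ln Pᵢˢᵃᵗ = aᵢ + bᵢ/T.
  T = 327.4 K: ΣzᵢP/Pᵢˢᵃᵗ = 1.1802
  T = 356.8 K: ΣzᵢP/Pᵢˢᵃᵗ = 0.4009
  T = 342.1 K: ΣzᵢP/Pᵢˢᵃᵗ = 0.6697
  T = 334.8 K: ΣzᵢP/Pᵢˢᵃᵗ = 0.8810
  T = 331.1 K: ΣzᵢP/Pᵢˢᵃᵗ = 1.0178
  T = 333.0 K: ΣzᵢP/Pᵢˢᵃᵗ = 0.9446
  T = 332.1 K: ΣzᵢP/Pᵢˢᵃᵗ = 0.9785
  T = 331.6 K: ΣzᵢP/Pᵢˢᵃᵗ = 0.9979
Interpolating between 331.1 K and 331.6 K gives T ≈ 331.5 K.

T = 331.5 K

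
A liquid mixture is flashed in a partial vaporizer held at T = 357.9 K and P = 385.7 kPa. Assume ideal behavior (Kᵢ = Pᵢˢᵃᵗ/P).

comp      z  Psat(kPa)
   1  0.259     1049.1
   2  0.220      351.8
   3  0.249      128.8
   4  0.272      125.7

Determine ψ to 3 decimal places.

Raoult's law: Kᵢ = Pᵢˢᵃᵗ/P = Pᵢˢᵃᵗ/385.7.
  K_1 = 1049.1/385.7 = 2.71999, K_2 = 351.8/385.7 = 0.91211, K_3 = 128.8/385.7 = 0.33394, K_4 = 125.7/385.7 = 0.32590
Material balance + equilibrium reduce to Σ zᵢ(Kᵢ−1)/(1+ψ(Kᵢ−1)) = 0.
g(0) = ΣzᵢKᵢ − 1 = 0.077 and g(1) = 1 − Σzᵢ/Kᵢ = -0.917, so a root lies in (0, 1).
Newton iteration, ψ⁰ = 0.5:
  ψ = 0.500: g = -0.3060, g' = -0.753 → ψ = 0.094
  ψ = 0.094: g = -0.0084, g' = -0.837 → ψ = 0.084
Converged at ψ = 0.084.

ψ = 0.084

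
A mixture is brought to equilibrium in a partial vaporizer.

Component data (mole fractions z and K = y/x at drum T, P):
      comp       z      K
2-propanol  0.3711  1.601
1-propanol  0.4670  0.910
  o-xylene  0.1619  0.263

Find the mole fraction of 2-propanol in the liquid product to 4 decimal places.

x_2-propanol = 0.3194

Let β = V/F and solve Σ zᵢ(Kᵢ−1)/(1+β(Kᵢ−1)) = 0.
Feasibility: ΣzᵢKᵢ = 1.0617, Σzᵢ/Kᵢ = 1.3606 — both > 1, two phases present.
Iterate (Newton) starting at β = 0.34:
  β = 0.3400: g = -0.01738, g' = -0.2530 → β = 0.2713
  β = 0.2713: g = -0.00046, g' = -0.2405 → β = 0.2694
Converged at β = 0.2694.
Compositions from xᵢ = zᵢ/(1+β(Kᵢ−1)), yᵢ = Kᵢxᵢ:
  2-propanol: x = 0.3194, y = 0.5113
  1-propanol: x = 0.4786, y = 0.4355
  o-xylene: x = 0.2020, y = 0.0531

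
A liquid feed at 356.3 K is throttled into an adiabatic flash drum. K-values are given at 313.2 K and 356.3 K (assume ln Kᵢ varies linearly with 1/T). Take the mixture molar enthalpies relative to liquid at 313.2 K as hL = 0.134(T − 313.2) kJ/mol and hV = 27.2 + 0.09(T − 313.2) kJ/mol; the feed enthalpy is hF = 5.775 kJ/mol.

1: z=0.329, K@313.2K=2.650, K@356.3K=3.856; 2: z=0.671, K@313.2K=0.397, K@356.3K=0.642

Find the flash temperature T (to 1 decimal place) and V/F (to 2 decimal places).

T = 317.9 K, V/F = 0.19

Adiabatic flash: solve Rachford–Rice at each trial T, then check hF = ψ·hV(T) + (1−ψ)·hL(T).
  T = 313.2 K: K = (2.650, 0.397), RR gives ψ = 0.139, H_out = 3.779 kJ/mol
  T = 356.3 K: K = (3.856, 0.642), RR gives ψ = 0.684, H_out = 23.084 kJ/mol
  T = 334.8 K: K = (3.237, 0.513), RR gives ψ = 0.376, H_out = 12.754 kJ/mol
  T = 324.0 K: K = (2.939, 0.453), RR gives ψ = 0.256, H_out = 8.277 kJ/mol
  T = 318.6 K: K = (2.793, 0.425), RR gives ψ = 0.198, H_out = 6.051 kJ/mol
  T = 315.9 K: K = (2.721, 0.411), RR gives ψ = 0.168, H_out = 4.924 kJ/mol
  T = 317.2 K: K = (2.756, 0.417), RR gives ψ = 0.183, H_out = 5.468 kJ/mol
Linear interpolation between T = 317.2 (H_out = 5.468) and T = 318.6 (H_out = 6.051) on hF = 5.775 gives T ≈ 317.9 K, at which ψ = 0.19.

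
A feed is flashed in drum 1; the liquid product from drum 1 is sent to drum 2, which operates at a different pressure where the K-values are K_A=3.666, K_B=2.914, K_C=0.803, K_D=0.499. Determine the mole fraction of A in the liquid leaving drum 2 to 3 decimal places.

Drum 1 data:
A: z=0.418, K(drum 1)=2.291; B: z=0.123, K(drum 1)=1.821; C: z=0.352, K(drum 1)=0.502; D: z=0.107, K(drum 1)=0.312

Drum 1:
Material balance + equilibrium reduce to Σ zᵢ(Kᵢ−1)/(1+ψ₁(Kᵢ−1)) = 0.
Check two-phase: ΣzᵢKᵢ = 1.392 > 1 and Σzᵢ/Kᵢ = 1.294 > 1, so g(0) = 0.392 > 0 and g(1) = -0.294 < 0.
Newton iteration, ψ₁⁰ = 0.5:
  ψ₁ = 0.500: g = 0.0539, g' = -0.571 → ψ₁ = 0.594
Converged at ψ₁ = 0.594.
Drum-1 compositions:
  A: x = 0.237, y = 0.542
  B: x = 0.083, y = 0.151
  C: x = 0.500, y = 0.251
  D: x = 0.181, y = 0.056
Drum-2 feed = drum-1 liquid: z₂ = (0.2366, 0.0827, 0.4998, 0.1809).
Drum 2:
Iterate (Newton) starting at ψ₂ = 0.5:
  ψ₂ = 0.500: g = 0.1211, g' = -0.493 → ψ₂ = 0.746
  ψ₂ = 0.746: g = 0.0162, g' = -0.382 → ψ₂ = 0.788
  ψ₂ = 0.788: g = 0.0002, g' = -0.374 → ψ₂ = 0.789
Converged at ψ₂ = 0.789.
  A: x = 0.076, y = 0.280
  B: x = 0.033, y = 0.096
  C: x = 0.592, y = 0.475
  D: x = 0.299, y = 0.149

x_A (drum 2) = 0.076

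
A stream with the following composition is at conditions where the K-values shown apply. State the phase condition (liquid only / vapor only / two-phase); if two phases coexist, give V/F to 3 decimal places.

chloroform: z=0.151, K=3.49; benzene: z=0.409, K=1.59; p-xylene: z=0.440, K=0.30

ΣzᵢKᵢ = 1.309; Σzᵢ/Kᵢ = 1.767.
Both exceed 1, so a two-phase solution exists.
Rachford–Rice: g(ψ) = Σ zᵢ(Kᵢ−1)/(1+ψ(Kᵢ−1)) = 0.
Newton–Raphson from ψ = 0.6:
  ψ = 0.600: g = -0.2021, g' = -0.869 → ψ = 0.368
  ψ = 0.368: g = -0.0200, g' = -0.742 → ψ = 0.341
Converged at ψ = 0.341.

two-phase, V/F = 0.341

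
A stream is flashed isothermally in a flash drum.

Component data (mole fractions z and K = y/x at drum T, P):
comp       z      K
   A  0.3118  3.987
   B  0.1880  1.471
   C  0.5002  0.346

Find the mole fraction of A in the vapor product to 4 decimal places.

y_A = 0.5256

Let ψ = V/F and solve Σ zᵢ(Kᵢ−1)/(1+ψ(Kᵢ−1)) = 0.
g(0) = ΣzᵢKᵢ − 1 = 0.6928 and g(1) = 1 − Σzᵢ/Kᵢ = -0.6517, so a root lies in (0, 1).
Newton–Raphson from ψ = 0.48:
  ψ = 0.4800: g = -0.02191, g' = -0.9519 → ψ = 0.4570
  ψ = 0.4570: g = 0.00010, g' = -0.9608 → ψ = 0.4571
Converged at ψ = 0.4571.
Compositions from xᵢ = zᵢ/(1+ψ(Kᵢ−1)), yᵢ = Kᵢxᵢ:
  A: x = 0.1318, y = 0.5256
  B: x = 0.1547, y = 0.2276
  C: x = 0.7135, y = 0.2469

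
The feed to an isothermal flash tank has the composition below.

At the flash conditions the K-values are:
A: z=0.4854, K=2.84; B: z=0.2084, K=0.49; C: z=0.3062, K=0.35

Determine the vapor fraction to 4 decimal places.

Let ψ = V/F and solve Σ zᵢ(Kᵢ−1)/(1+ψ(Kᵢ−1)) = 0.
g(0) = ΣzᵢKᵢ − 1 = 0.5878 and g(1) = 1 − Σzᵢ/Kᵢ = -0.4711, so a root lies in (0, 1).
Newton iteration, ψ⁰ = 0.5:
  ψ = 0.5000: g = 0.02765, g' = -0.8274 → ψ = 0.5334
  ψ = 0.5334: g = 0.00007, g' = -0.8240 → ψ = 0.5335
Converged at ψ = 0.5335.

ψ = 0.5335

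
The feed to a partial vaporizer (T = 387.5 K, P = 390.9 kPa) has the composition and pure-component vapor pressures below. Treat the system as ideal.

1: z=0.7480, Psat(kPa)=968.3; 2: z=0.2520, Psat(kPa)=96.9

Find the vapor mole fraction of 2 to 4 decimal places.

y_2 = 0.1643

Raoult's law: Kᵢ = Pᵢˢᵃᵗ/P = Pᵢˢᵃᵗ/390.9.
  K_1 = 968.3/390.9 = 2.477104, K_2 = 96.9/390.9 = 0.247889
Newton iteration, β⁰ = 0.5:
  β = 0.5000: g = 0.33175, g' = -0.9061 → β = 0.8661
  β = 0.8661: g = -0.05900, g' = -1.4873 → β = 0.8265
  β = 0.8265: g = -0.00334, g' = -1.3264 → β = 0.8239
Converged at β = 0.8239.
Compositions from xᵢ = zᵢ/(1+β(Kᵢ−1)), yᵢ = Kᵢxᵢ:
  1: x = 0.3374, y = 0.8357
  2: x = 0.6626, y = 0.1643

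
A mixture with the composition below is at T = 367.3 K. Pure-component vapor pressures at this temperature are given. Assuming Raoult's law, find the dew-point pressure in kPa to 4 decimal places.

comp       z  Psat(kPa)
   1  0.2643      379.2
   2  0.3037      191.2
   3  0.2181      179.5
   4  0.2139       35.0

Pdew = 104.0382 kPa

At the dew point ψ → 1, so Σzᵢ/Kᵢ = 1 with Kᵢ = Pᵢˢᵃᵗ/P ⇒ 1/P = Σzᵢ/Pᵢˢᵃᵗ.
1/P = 0.2643/379.2 + 0.3037/191.2 + 0.2181/179.5 + 0.2139/35.0 = 0.0096119 ⇒ P = 104.0382 kPa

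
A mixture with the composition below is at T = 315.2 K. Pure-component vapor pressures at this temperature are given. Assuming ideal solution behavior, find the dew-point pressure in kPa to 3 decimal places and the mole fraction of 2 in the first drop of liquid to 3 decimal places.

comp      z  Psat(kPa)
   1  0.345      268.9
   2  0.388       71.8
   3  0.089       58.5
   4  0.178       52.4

Pdew = 86.168 kPa, x_2 = 0.466

At the dew point ψ → 1, so Σzᵢ/Kᵢ = 1 with Kᵢ = Pᵢˢᵃᵗ/P ⇒ 1/P = Σzᵢ/Pᵢˢᵃᵗ.
1/P = 0.345/268.9 + 0.388/71.8 + 0.089/58.5 + 0.178/52.4 = 0.011605 ⇒ P = 86.168 kPa
xᵢ = zᵢP/Pᵢˢᵃᵗ ⇒ x_2 = 0.388·86.168/71.8 = 0.466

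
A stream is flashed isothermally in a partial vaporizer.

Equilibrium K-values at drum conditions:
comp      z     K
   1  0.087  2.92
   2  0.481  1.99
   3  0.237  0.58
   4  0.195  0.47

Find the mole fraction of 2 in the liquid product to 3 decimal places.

x_2 = 0.268

Let ψ = V/F and solve Σ zᵢ(Kᵢ−1)/(1+ψ(Kᵢ−1)) = 0.
Check two-phase: ΣzᵢKᵢ = 1.440 > 1 and Σzᵢ/Kᵢ = 1.095 > 1, so g(0) = 0.440 > 0 and g(1) = -0.095 < 0.
Newton iteration, ψ⁰ = 0.5:
  ψ = 0.500: g = 0.1371, g' = -0.463 → ψ = 0.796
  ψ = 0.796: g = 0.0039, g' = -0.456 → ψ = 0.805
Converged at ψ = 0.805.
Compositions from xᵢ = zᵢ/(1+ψ(Kᵢ−1)), yᵢ = Kᵢxᵢ:
  1: x = 0.034, y = 0.100
  2: x = 0.268, y = 0.533
  3: x = 0.358, y = 0.208
  4: x = 0.340, y = 0.160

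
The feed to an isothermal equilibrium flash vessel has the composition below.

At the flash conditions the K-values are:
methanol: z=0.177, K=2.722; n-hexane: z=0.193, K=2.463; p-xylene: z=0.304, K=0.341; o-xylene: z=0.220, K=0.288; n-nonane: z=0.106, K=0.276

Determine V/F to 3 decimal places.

Rachford–Rice: g(V/F) = Σ zᵢ(Kᵢ−1)/(1+V/F(Kᵢ−1)) = 0.
g(0) = ΣzᵢKᵢ − 1 = 0.153 and g(1) = 1 − Σzᵢ/Kᵢ = -1.183, so a root lies in (0, 1).
Newton–Raphson from V/F = 0.39:
  V/F = 0.390: g = -0.2313, g' = -0.916 → V/F = 0.138
  V/F = 0.138: g = 0.0023, g' = -0.995 → V/F = 0.140
Converged at V/F = 0.140.

V/F = 0.140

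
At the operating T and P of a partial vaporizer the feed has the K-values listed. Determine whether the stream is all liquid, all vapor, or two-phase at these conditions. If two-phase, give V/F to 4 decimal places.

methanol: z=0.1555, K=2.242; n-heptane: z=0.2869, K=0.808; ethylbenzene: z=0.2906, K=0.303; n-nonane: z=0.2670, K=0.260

ΣzᵢKᵢ = 0.7379; Σzᵢ/Kᵢ = 2.4104.
Since ΣzᵢKᵢ < 1 the mixture is below its bubble point — single liquid phase.

all liquid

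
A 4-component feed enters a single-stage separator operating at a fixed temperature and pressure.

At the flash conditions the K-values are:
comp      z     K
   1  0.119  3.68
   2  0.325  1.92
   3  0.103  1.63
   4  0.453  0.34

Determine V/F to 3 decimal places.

V/F = 0.425

Rachford–Rice: g(V/F) = Σ zᵢ(Kᵢ−1)/(1+V/F(Kᵢ−1)) = 0.
Feasibility: ΣzᵢKᵢ = 1.384, Σzᵢ/Kᵢ = 1.597 — both > 1, two phases present.
Iterate (Newton) starting at V/F = 0.45:
  V/F = 0.450: g = -0.0187, g' = -0.737 → V/F = 0.425
Converged at V/F = 0.425.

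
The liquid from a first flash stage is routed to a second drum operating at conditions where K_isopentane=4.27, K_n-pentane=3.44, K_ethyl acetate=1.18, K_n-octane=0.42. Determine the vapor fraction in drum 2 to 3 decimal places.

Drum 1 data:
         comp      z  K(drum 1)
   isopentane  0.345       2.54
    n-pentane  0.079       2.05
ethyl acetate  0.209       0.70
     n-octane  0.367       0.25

V/F (drum 2) = 0.510

Drum 1:
Newton iteration, ψ₁⁰ = 0.36:
  ψ₁ = 0.360: g = -0.0453, g' = -0.796 → ψ₁ = 0.303
Converged at ψ₁ = 0.303.
Drum-1 compositions:
  isopentane: x = 0.235, y = 0.597
  n-pentane: x = 0.060, y = 0.123
  ethyl acetate: x = 0.230, y = 0.161
  n-octane: x = 0.475, y = 0.119
Drum-2 feed = drum-1 liquid: z₂ = (0.2352, 0.0599, 0.2299, 0.4749).
Drum 2:
Newton iteration, ψ₂⁰ = 0.55:
  ψ₂ = 0.550: g = -0.0296, g' = -0.737 → ψ₂ = 0.510
Converged at ψ₂ = 0.510.
  isopentane: x = 0.088, y = 0.376
  n-pentane: x = 0.027, y = 0.092
  ethyl acetate: x = 0.211, y = 0.248
  n-octane: x = 0.675, y = 0.283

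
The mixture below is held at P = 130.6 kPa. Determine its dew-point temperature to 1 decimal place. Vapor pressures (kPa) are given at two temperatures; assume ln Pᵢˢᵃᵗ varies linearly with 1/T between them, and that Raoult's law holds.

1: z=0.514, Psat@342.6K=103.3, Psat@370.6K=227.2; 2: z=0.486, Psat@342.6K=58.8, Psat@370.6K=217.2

Dew-point temperature: Σzᵢ·P/Pᵢˢᵃᵗ(T) = 1. Interpolate ln Pᵢˢᵃᵗ = aᵢ + bᵢ/T.
  T = 342.6 K: ΣzᵢP/Pᵢˢᵃᵗ = 1.7293
  T = 370.6 K: ΣzᵢP/Pᵢˢᵃᵗ = 0.5877
  T = 356.6 K: ΣzᵢP/Pᵢˢᵃᵗ = 0.9789
  T = 349.6 K: ΣzᵢP/Pᵢˢᵃᵗ = 1.2908
  T = 353.1 K: ΣzᵢP/Pᵢˢᵃᵗ = 1.1219
  T = 354.9 K: ΣzᵢP/Pᵢˢᵃᵗ = 1.0454
  T = 355.8 K: ΣzᵢP/Pᵢˢᵃᵗ = 1.0095
Interpolating between 355.8 K and 356.6 K gives T ≈ 356.0 K.

T = 356.0 K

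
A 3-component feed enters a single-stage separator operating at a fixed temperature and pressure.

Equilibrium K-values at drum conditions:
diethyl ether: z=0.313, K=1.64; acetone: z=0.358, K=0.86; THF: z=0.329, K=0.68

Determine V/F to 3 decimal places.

Rachford–Rice: g(V/F) = Σ zᵢ(Kᵢ−1)/(1+V/F(Kᵢ−1)) = 0.
Check two-phase: ΣzᵢKᵢ = 1.045 > 1 and Σzᵢ/Kᵢ = 1.091 > 1, so g(0) = 0.045 > 0 and g(1) = -0.091 < 0.
Newton iteration, V/F⁰ = 0.5:
  V/F = 0.500: g = -0.0275, g' = -0.129 → V/F = 0.288
  V/F = 0.288: g = 0.0010, g' = -0.140 → V/F = 0.295
Converged at V/F = 0.295.

V/F = 0.295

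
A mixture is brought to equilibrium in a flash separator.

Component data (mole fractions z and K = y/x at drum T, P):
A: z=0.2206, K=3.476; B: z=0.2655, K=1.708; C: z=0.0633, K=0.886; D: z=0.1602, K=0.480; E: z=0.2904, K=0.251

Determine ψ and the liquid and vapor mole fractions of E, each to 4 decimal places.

Material balance + equilibrium reduce to Σ zᵢ(Kᵢ−1)/(1+ψ(Kᵢ−1)) = 0.
Feasibility: ΣzᵢKᵢ = 1.4261, Σzᵢ/Kᵢ = 1.7811 — both > 1, two phases present.
Newton iteration, ψ⁰ = 0.5:
  ψ = 0.5000: g = -0.08507, g' = -0.8390 → ψ = 0.3986
  ψ = 0.3986: g = -0.00123, g' = -0.8245 → ψ = 0.3971
Converged at ψ = 0.3971.
Compositions from xᵢ = zᵢ/(1+ψ(Kᵢ−1)), yᵢ = Kᵢxᵢ:
  A: x = 0.1112, y = 0.3866
  B: x = 0.2072, y = 0.3540
  C: x = 0.0663, y = 0.0587
  D: x = 0.2019, y = 0.0969
  E: x = 0.4133, y = 0.1037

ψ = 0.3971, x_E = 0.4133, y_E = 0.1037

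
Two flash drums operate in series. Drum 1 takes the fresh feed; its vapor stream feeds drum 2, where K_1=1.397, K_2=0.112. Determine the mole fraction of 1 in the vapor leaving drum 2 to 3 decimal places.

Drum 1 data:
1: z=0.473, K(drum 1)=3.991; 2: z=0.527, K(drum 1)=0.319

Drum 1:
Let ψ₁ = V/F and solve Σ zᵢ(Kᵢ−1)/(1+ψ₁(Kᵢ−1)) = 0.
g(0) = ΣzᵢKᵢ − 1 = 1.056 and g(1) = 1 − Σzᵢ/Kᵢ = -0.771, so a root lies in (0, 1).
Binary case is linear: z₁(K₁−1)(1+ψ₁(K₂−1)) + z₂(K₂−1)(1+ψ₁(K₁−1)) = 0
⇒ ψ₁ = [z₁(K₁−1)+z₂(K₂−1)] / [−(K₁−1)(K₂−1)] = 1.0559/2.0369 = 0.518
Drum-1 compositions:
  1: x = 0.185, y = 0.740
  2: x = 0.815, y = 0.260
Drum-2 feed = drum-1 vapor: z₂ = (0.7402, 0.2598).
Drum 2:
Binary case is linear: z₁(K₁−1)(1+ψ₂(K₂−1)) + z₂(K₂−1)(1+ψ₂(K₁−1)) = 0
⇒ ψ₂ = [z₁(K₁−1)+z₂(K₂−1)] / [−(K₁−1)(K₂−1)] = 0.0631/0.3525 = 0.179
  1: x = 0.691, y = 0.965
  2: x = 0.309, y = 0.035

y_1 (drum 2) = 0.965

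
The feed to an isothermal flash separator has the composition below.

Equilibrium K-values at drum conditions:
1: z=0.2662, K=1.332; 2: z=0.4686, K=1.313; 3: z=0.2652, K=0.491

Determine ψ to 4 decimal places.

ψ = 0.6145

Material balance + equilibrium reduce to Σ zᵢ(Kᵢ−1)/(1+ψ(Kᵢ−1)) = 0.
Feasibility: ΣzᵢKᵢ = 1.1001, Σzᵢ/Kᵢ = 1.0969 — both > 1, two phases present.
Newton–Raphson from ψ = 0.53:
  ψ = 0.5300: g = 0.01610, g' = -0.1838 → ψ = 0.6176
  ψ = 0.6176: g = -0.00062, g' = -0.1986 → ψ = 0.6145
Converged at ψ = 0.6145.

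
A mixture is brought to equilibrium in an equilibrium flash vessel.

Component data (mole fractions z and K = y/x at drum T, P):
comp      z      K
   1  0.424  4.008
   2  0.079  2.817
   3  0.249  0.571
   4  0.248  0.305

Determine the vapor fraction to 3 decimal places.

ψ = 0.685

Let ψ = V/F and solve Σ zᵢ(Kᵢ−1)/(1+ψ(Kᵢ−1)) = 0.
Check two-phase: ΣzᵢKᵢ = 2.140 > 1 and Σzᵢ/Kᵢ = 1.383 > 1, so g(0) = 1.140 > 0 and g(1) = -0.383 < 0.
Newton iteration, ψ⁰ = 0.5:
  ψ = 0.500: g = 0.1844, g' = -1.039 → ψ = 0.677
  ψ = 0.677: g = 0.0079, g' = -0.987 → ψ = 0.685
Converged at ψ = 0.685.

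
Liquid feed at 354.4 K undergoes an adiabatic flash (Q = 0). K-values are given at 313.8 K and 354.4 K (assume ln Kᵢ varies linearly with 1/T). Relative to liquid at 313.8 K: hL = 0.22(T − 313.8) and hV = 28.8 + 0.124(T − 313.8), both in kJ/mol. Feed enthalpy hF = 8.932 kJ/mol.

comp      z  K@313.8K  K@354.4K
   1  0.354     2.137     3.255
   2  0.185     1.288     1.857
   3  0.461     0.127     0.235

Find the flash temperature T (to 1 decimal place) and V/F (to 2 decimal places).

Adiabatic flash: solve Rachford–Rice at each trial T, then check hF = ψ·hV(T) + (1−ψ)·hL(T).
  T = 313.8 K: K = (2.137, 1.288, 0.127), RR gives ψ = 0.066, H_out = 1.888 kJ/mol
  T = 354.4 K: K = (3.255, 1.857, 0.235), RR gives ψ = 0.426, H_out = 19.543 kJ/mol
  T = 334.1 K: K = (2.671, 1.564, 0.176), RR gives ψ = 0.279, H_out = 11.967 kJ/mol
  T = 324.0 K: K = (2.399, 1.424, 0.150), RR gives ψ = 0.187, H_out = 7.435 kJ/mol
  T = 329.1 K: K = (2.535, 1.494, 0.163), RR gives ψ = 0.236, H_out = 9.814 kJ/mol
  T = 326.6 K: K = (2.468, 1.460, 0.157), RR gives ψ = 0.212, H_out = 8.674 kJ/mol
  T = 327.9 K: K = (2.503, 1.478, 0.160), RR gives ψ = 0.225, H_out = 9.273 kJ/mol
Linear interpolation between T = 326.6 (H_out = 8.674) and T = 327.9 (H_out = 9.273) on hF = 8.932 gives T ≈ 327.2 K, at which ψ = 0.22.

T = 327.2 K, V/F = 0.22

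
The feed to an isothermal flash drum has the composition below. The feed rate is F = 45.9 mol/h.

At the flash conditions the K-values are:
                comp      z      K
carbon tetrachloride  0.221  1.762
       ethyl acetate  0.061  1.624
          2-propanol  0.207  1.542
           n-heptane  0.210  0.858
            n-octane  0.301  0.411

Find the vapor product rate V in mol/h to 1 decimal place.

V = 16.6 mol/h

Material balance + equilibrium reduce to Σ zᵢ(Kᵢ−1)/(1+V/F(Kᵢ−1)) = 0.
Feasibility: ΣzᵢKᵢ = 1.112, Σzᵢ/Kᵢ = 1.274 — both > 1, two phases present.
Iterate (Newton) starting at V/F = 0.5:
  V/F = 0.500: g = -0.0442, g' = -0.333 → V/F = 0.368
  V/F = 0.368: g = -0.0017, g' = -0.311 → V/F = 0.362
Converged at V/F = 0.362.
Then V = V/F·F = 0.3622·45.9 = 16.6 mol/h and L = F − V = 29.3 mol/h.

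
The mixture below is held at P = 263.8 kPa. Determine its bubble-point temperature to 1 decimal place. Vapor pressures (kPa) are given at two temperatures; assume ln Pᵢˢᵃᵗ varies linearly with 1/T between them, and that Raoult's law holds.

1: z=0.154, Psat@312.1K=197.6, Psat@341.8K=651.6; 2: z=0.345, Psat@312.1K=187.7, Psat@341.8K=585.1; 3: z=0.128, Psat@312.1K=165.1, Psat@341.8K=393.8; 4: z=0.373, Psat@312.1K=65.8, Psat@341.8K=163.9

Bubble-point temperature: ΣzᵢPᵢˢᵃᵗ(T) = P. Interpolate ln Pᵢˢᵃᵗ = aᵢ + bᵢ/T.
  T = 312.1 K: ΣzᵢPᵢˢᵃᵗ = 140.86 kPa
  T = 341.8 K: ΣzᵢPᵢˢᵃᵗ = 413.75 kPa
  T = 327.0 K: ΣzᵢPᵢˢᵃᵗ = 247.38 kPa
  T = 334.4 K: ΣzᵢPᵢˢᵃᵗ = 321.62 kPa
  T = 330.7 K: ΣzᵢPᵢˢᵃᵗ = 282.45 kPa
  T = 328.9 K: ΣzᵢPᵢˢᵃᵗ = 264.90 kPa
Interpolating between 327.0 K and 328.9 K gives T ≈ 328.8 K.

T = 328.8 K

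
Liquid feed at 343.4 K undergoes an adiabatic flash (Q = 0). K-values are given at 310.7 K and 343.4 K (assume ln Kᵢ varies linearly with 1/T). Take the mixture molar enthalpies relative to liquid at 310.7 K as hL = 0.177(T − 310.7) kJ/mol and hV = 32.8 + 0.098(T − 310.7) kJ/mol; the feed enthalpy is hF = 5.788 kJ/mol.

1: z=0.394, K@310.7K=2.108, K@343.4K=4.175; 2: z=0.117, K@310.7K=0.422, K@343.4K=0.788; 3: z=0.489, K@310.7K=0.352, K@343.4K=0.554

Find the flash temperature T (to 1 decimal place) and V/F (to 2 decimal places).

T = 313.8 K, V/F = 0.16

Adiabatic flash: solve Rachford–Rice at each trial T, then check hF = ψ·hV(T) + (1−ψ)·hL(T).
  T = 310.7 K: K = (2.108, 0.422, 0.352), RR gives ψ = 0.074, H_out = 2.427 kJ/mol
  T = 343.4 K: K = (4.175, 0.788, 0.554), RR gives ψ = 0.772, H_out = 29.126 kJ/mol
  T = 327.0 K: K = (3.015, 0.585, 0.446), RR gives ψ = 0.445, H_out = 16.897 kJ/mol
  T = 318.9 K: K = (2.535, 0.500, 0.398), RR gives ψ = 0.281, H_out = 10.487 kJ/mol
  T = 314.8 K: K = (2.315, 0.460, 0.375), RR gives ψ = 0.186, H_out = 6.755 kJ/mol
  T = 312.8 K: K = (2.212, 0.441, 0.363), RR gives ψ = 0.134, H_out = 4.736 kJ/mol
Linear interpolation between T = 312.8 (H_out = 4.736) and T = 314.8 (H_out = 6.755) on hF = 5.788 gives T ≈ 313.8 K, at which ψ = 0.16.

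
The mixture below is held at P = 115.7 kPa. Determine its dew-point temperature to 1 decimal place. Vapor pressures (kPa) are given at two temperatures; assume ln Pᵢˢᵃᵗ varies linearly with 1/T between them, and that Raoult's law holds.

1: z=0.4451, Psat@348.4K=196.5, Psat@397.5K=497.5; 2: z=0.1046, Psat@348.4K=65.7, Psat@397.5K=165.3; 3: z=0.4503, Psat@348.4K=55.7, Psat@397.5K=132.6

T = 364.8 K

Dew-point temperature: Σzᵢ·P/Pᵢˢᵃᵗ(T) = 1. Interpolate ln Pᵢˢᵃᵗ = aᵢ + bᵢ/T.
  T = 348.4 K: ΣzᵢP/Pᵢˢᵃᵗ = 1.3816
  T = 397.5 K: ΣzᵢP/Pᵢˢᵃᵗ = 0.5696
  T = 372.9 K: ΣzᵢP/Pᵢˢᵃᵗ = 0.8623
  T = 360.6 K: ΣzᵢP/Pᵢˢᵃᵗ = 1.0838
  T = 366.8 K: ΣzᵢP/Pᵢˢᵃᵗ = 0.9640
  T = 363.7 K: ΣzᵢP/Pᵢˢᵃᵗ = 1.0217
  T = 365.2 K: ΣzᵢP/Pᵢˢᵃᵗ = 0.9932
Interpolating between 363.7 K and 365.2 K gives T ≈ 364.8 K.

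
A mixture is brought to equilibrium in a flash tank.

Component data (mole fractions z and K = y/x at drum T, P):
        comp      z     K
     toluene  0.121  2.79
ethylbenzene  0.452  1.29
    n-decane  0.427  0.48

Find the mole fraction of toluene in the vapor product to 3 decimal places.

Let β = V/F and solve Σ zᵢ(Kᵢ−1)/(1+β(Kᵢ−1)) = 0.
g(0) = ΣzᵢKᵢ − 1 = 0.126 and g(1) = 1 − Σzᵢ/Kᵢ = -0.283, so a root lies in (0, 1).
Newton iteration, β⁰ = 0.5:
  β = 0.500: g = -0.0713, g' = -0.348 → β = 0.295
  β = 0.295: g = 0.0002, g' = -0.359 → β = 0.296
Converged at β = 0.296.
Compositions from xᵢ = zᵢ/(1+β(Kᵢ−1)), yᵢ = Kᵢxᵢ:
  toluene: x = 0.079, y = 0.221
  ethylbenzene: x = 0.416, y = 0.537
  n-decane: x = 0.505, y = 0.242

y_toluene = 0.221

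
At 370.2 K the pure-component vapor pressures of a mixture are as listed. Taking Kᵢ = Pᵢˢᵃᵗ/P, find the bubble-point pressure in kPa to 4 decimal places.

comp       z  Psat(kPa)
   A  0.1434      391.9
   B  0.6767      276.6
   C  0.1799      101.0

Pbub = 261.5436 kPa

At the bubble point ψ → 0, so ΣzᵢKᵢ = 1 with Kᵢ = Pᵢˢᵃᵗ/P ⇒ P = ΣzᵢPᵢˢᵃᵗ.
P = 0.1434·391.9 + 0.6767·276.6 + 0.1799·101.0 = 261.5436 kPa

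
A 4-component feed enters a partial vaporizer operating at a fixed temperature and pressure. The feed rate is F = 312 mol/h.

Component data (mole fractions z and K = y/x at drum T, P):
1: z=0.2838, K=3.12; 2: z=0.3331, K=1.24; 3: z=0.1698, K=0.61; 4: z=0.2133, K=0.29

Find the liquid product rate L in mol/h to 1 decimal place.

Newton–Raphson from ψ = 0.41:
  ψ = 0.4100: g = 0.10220, g' = -0.6315 → ψ = 0.5718
  ψ = 0.5718: g = 0.00207, g' = -0.6230 → ψ = 0.5752
Converged at ψ = 0.5752.
Then V = ψ·F = 0.5752·312 = 179.4 mol/h and L = F − V = 132.6 mol/h.

L = 132.6 mol/h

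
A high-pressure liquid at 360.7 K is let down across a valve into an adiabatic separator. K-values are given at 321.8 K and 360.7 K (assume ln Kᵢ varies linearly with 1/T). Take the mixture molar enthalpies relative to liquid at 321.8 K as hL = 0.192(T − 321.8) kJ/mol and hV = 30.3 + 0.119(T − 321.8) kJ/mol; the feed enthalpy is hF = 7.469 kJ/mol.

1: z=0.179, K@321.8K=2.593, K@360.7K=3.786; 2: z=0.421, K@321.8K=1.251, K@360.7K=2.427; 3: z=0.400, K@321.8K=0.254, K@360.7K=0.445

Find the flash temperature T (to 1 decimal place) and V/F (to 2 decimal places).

Adiabatic flash: solve Rachford–Rice at each trial T, then check hF = ψ·hV(T) + (1−ψ)·hL(T).
  T = 321.8 K: K = (2.593, 1.251, 0.254), RR gives ψ = 0.143, H_out = 4.344 kJ/mol
  T = 360.7 K: K = (3.786, 2.427, 0.445), RR gives ψ = 0.849, H_out = 30.784 kJ/mol
  T = 341.2 K: K = (3.166, 1.774, 0.341), RR gives ψ = 0.540, H_out = 19.308 kJ/mol
  T = 331.5 K: K = (2.873, 1.497, 0.296), RR gives ψ = 0.361, H_out = 12.538 kJ/mol
  T = 326.6 K: K = (2.730, 1.369, 0.274), RR gives ψ = 0.256, H_out = 8.592 kJ/mol
  T = 324.2 K: K = (2.661, 1.309, 0.264), RR gives ψ = 0.201, H_out = 6.514 kJ/mol
Linear interpolation between T = 324.2 (H_out = 6.514) and T = 326.6 (H_out = 8.592) on hF = 7.469 gives T ≈ 325.3 K, at which ψ = 0.23.

T = 325.3 K, V/F = 0.23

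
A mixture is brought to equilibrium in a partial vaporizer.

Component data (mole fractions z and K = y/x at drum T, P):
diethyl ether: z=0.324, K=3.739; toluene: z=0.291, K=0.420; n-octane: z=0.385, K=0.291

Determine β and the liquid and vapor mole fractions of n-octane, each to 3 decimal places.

Material balance + equilibrium reduce to Σ zᵢ(Kᵢ−1)/(1+β(Kᵢ−1)) = 0.
Feasibility: ΣzᵢKᵢ = 1.446, Σzᵢ/Kᵢ = 2.103 — both > 1, two phases present.
Iterate (Newton) starting at β = 0.5:
  β = 0.500: g = -0.2861, g' = -1.092 → β = 0.238
  β = 0.238: g = 0.0131, g' = -1.303 → β = 0.248
Converged at β = 0.248.
Compositions from xᵢ = zᵢ/(1+β(Kᵢ−1)), yᵢ = Kᵢxᵢ:
  diethyl ether: x = 0.193, y = 0.721
  toluene: x = 0.340, y = 0.143
  n-octane: x = 0.467, y = 0.136

β = 0.248, x_n-octane = 0.467, y_n-octane = 0.136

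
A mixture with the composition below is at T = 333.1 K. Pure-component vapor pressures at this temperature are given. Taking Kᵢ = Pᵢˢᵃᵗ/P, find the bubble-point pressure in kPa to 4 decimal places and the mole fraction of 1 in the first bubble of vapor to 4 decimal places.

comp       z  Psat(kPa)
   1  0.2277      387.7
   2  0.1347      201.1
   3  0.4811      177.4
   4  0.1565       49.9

Pbub = 208.5240 kPa, y_1 = 0.4234

At the bubble point ψ → 0, so ΣzᵢKᵢ = 1 with Kᵢ = Pᵢˢᵃᵗ/P ⇒ P = ΣzᵢPᵢˢᵃᵗ.
P = 0.2277·387.7 + 0.1347·201.1 + 0.4811·177.4 + 0.1565·49.9 = 208.5240 kPa
yᵢ = zᵢPᵢˢᵃᵗ/P ⇒ y_1 = 0.2277·387.7/208.5240 = 0.4234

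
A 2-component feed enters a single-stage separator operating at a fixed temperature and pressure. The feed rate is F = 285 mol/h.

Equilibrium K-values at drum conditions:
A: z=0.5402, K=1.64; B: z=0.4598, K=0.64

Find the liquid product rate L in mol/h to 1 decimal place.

Let ψ = V/F and solve Σ zᵢ(Kᵢ−1)/(1+ψ(Kᵢ−1)) = 0.
Check two-phase: ΣzᵢKᵢ = 1.1802 > 1 and Σzᵢ/Kᵢ = 1.0478 > 1, so g(0) = 0.1802 > 0 and g(1) = -0.0478 < 0.
Binary case is linear: z₁(K₁−1)(1+ψ(K₂−1)) + z₂(K₂−1)(1+ψ(K₁−1)) = 0
⇒ ψ = [z₁(K₁−1)+z₂(K₂−1)] / [−(K₁−1)(K₂−1)] = 0.18020/0.23040 = 0.7821
Then V = ψ·F = 0.7821·285 = 222.9 mol/h and L = F − V = 62.1 mol/h.

L = 62.1 mol/h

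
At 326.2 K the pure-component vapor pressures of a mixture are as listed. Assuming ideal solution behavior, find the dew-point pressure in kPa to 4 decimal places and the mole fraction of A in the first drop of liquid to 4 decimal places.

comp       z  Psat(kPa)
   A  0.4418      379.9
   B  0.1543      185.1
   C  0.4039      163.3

Pdew = 223.7185 kPa, x_A = 0.2602

At the dew point ψ → 1, so Σzᵢ/Kᵢ = 1 with Kᵢ = Pᵢˢᵃᵗ/P ⇒ 1/P = Σzᵢ/Pᵢˢᵃᵗ.
1/P = 0.4418/379.9 + 0.1543/185.1 + 0.4039/163.3 = 0.0044699 ⇒ P = 223.7185 kPa
xᵢ = zᵢP/Pᵢˢᵃᵗ ⇒ x_A = 0.4418·223.7185/379.9 = 0.2602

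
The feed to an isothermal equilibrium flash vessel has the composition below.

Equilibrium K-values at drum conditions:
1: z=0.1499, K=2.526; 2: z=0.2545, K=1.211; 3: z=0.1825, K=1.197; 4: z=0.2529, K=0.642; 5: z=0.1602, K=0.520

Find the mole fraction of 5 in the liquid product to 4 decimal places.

Rachford–Rice: g(V/F) = Σ zᵢ(Kᵢ−1)/(1+V/F(Kᵢ−1)) = 0.
g(0) = ΣzᵢKᵢ − 1 = 0.1510 and g(1) = 1 − Σzᵢ/Kᵢ = -0.1240, so a root lies in (0, 1).
Newton iteration, V/F⁰ = 0.5:
  V/F = 0.5000: g = -0.00040, g' = -0.2394 → V/F = 0.4983
Converged at V/F = 0.4983.
Compositions from xᵢ = zᵢ/(1+V/F(Kᵢ−1)), yᵢ = Kᵢxᵢ:
  1: x = 0.0851, y = 0.2151
  2: x = 0.2303, y = 0.2789
  3: x = 0.1662, y = 0.1989
  4: x = 0.3078, y = 0.1976
  5: x = 0.2106, y = 0.1095

x_5 = 0.2106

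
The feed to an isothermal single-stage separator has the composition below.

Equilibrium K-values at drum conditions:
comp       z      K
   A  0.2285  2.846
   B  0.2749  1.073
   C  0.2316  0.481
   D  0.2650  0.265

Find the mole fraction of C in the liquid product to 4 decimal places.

Newton–Raphson from ψ = 0.5:
  ψ = 0.5000: g = -0.23156, g' = -0.6835 → ψ = 0.1612
  ψ = 0.1612: g = -0.00725, g' = -0.7224 → ψ = 0.1512
  ψ = 0.1512: g = 0.00005, g' = -0.7320 → ψ = 0.1513
Converged at ψ = 0.1513.
Compositions from xᵢ = zᵢ/(1+ψ(Kᵢ−1)), yᵢ = Kᵢxᵢ:
  A: x = 0.1786, y = 0.5084
  B: x = 0.2719, y = 0.2917
  C: x = 0.2513, y = 0.1209
  D: x = 0.2981, y = 0.0790

x_C = 0.2513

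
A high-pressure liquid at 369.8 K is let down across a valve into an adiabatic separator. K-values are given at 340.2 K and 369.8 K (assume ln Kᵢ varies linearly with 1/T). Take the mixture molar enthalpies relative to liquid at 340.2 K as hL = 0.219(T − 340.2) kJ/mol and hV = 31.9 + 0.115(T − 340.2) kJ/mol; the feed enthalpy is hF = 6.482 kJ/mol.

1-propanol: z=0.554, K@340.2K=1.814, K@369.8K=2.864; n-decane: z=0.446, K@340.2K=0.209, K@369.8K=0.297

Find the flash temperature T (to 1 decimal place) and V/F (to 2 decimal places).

T = 342.0 K, V/F = 0.19

Adiabatic flash: solve Rachford–Rice at each trial T, then check hF = ψ·hV(T) + (1−ψ)·hL(T).
  T = 340.2 K: K = (1.814, 0.209), RR gives ψ = 0.152, H_out = 4.864 kJ/mol
  T = 369.8 K: K = (2.864, 0.297), RR gives ψ = 0.549, H_out = 22.299 kJ/mol
  T = 355.0 K: K = (2.301, 0.251), RR gives ψ = 0.397, H_out = 15.290 kJ/mol
  T = 347.6 K: K = (2.048, 0.229), RR gives ψ = 0.294, H_out = 10.758 kJ/mol
  T = 343.9 K: K = (1.929, 0.219), RR gives ψ = 0.229, H_out = 8.036 kJ/mol
  T = 342.0 K: K = (1.869, 0.214), RR gives ψ = 0.192, H_out = 6.473 kJ/mol
Linear interpolation between T = 342.0 (H_out = 6.473) and T = 343.9 (H_out = 8.036) on hF = 6.482 gives T ≈ 342.0 K, at which ψ = 0.19.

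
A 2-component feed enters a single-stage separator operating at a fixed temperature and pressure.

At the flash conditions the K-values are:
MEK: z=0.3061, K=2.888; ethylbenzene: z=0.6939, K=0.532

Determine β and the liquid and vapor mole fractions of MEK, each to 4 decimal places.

β = 0.2865, x_MEK = 0.1986, y_MEK = 0.5737

Rachford–Rice: g(β) = Σ zᵢ(Kᵢ−1)/(1+β(Kᵢ−1)) = 0.
Check two-phase: ΣzᵢKᵢ = 1.2532 > 1 and Σzᵢ/Kᵢ = 1.4103 > 1, so g(0) = 0.2532 > 0 and g(1) = -0.4103 < 0.
Newton–Raphson from β = 0.5:
  β = 0.5000: g = -0.12667, g' = -0.5477 → β = 0.2687
  β = 0.2687: g = 0.01192, g' = -0.6790 → β = 0.2863
  β = 0.2863: g = 0.00015, g' = -0.6624 → β = 0.2865
Converged at β = 0.2865.
Compositions from xᵢ = zᵢ/(1+β(Kᵢ−1)), yᵢ = Kᵢxᵢ:
  MEK: x = 0.1986, y = 0.5737
  ethylbenzene: x = 0.8014, y = 0.4263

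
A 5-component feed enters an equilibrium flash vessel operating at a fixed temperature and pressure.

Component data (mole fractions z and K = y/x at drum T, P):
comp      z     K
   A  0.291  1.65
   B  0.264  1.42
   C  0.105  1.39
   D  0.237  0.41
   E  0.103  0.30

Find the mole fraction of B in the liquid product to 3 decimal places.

Rachford–Rice: g(V/F) = Σ zᵢ(Kᵢ−1)/(1+V/F(Kᵢ−1)) = 0.
Check two-phase: ΣzᵢKᵢ = 1.129 > 1 and Σzᵢ/Kᵢ = 1.359 > 1, so g(0) = 0.129 > 0 and g(1) = -0.359 < 0.
Newton–Raphson from V/F = 0.5:
  V/F = 0.500: g = -0.0406, g' = -0.398 → V/F = 0.398
  V/F = 0.398: g = -0.0020, g' = -0.362 → V/F = 0.393
Converged at V/F = 0.393.
Compositions from xᵢ = zᵢ/(1+V/F(Kᵢ−1)), yᵢ = Kᵢxᵢ:
  A: x = 0.232, y = 0.383
  B: x = 0.227, y = 0.322
  C: x = 0.091, y = 0.127
  D: x = 0.308, y = 0.126
  E: x = 0.142, y = 0.043

x_B = 0.227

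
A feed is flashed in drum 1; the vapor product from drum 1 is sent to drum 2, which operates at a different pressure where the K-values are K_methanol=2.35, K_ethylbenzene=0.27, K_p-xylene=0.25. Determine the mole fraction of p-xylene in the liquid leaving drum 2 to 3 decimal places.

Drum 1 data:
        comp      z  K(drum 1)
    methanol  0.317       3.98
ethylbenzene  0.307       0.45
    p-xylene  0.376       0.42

x_p-xylene (drum 2) = 0.350

Drum 1:
Newton–Raphson from ψ₁ = 0.5:
  ψ₁ = 0.500: g = -0.1607, g' = -0.882 → ψ₁ = 0.318
  ψ₁ = 0.318: g = 0.0132, g' = -1.069 → ψ₁ = 0.330
Converged at ψ₁ = 0.330.
Drum-1 compositions:
  methanol: x = 0.160, y = 0.636
  ethylbenzene: x = 0.375, y = 0.169
  p-xylene: x = 0.465, y = 0.195
Drum-2 feed = drum-1 vapor: z₂ = (0.6358, 0.1688, 0.1953).
Drum 2:
Let ψ₂ = V/F and solve Σ zᵢ(Kᵢ−1)/(1+ψ₂(Kᵢ−1)) = 0.
g(0) = ΣzᵢKᵢ − 1 = 0.589 and g(1) = 1 − Σzᵢ/Kᵢ = -0.677, so a root lies in (0, 1).
Newton–Raphson from ψ₂ = 0.5:
  ψ₂ = 0.500: g = 0.0840, g' = -0.917 → ψ₂ = 0.592
  ψ₂ = 0.592: g = -0.0030, g' = -0.992 → ψ₂ = 0.589
Converged at ψ₂ = 0.589.
  methanol: x = 0.354, y = 0.833
  ethylbenzene: x = 0.296, y = 0.080
  p-xylene: x = 0.350, y = 0.087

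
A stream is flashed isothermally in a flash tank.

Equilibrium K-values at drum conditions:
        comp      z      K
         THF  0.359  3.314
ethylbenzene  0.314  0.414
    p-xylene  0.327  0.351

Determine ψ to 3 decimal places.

Let ψ = V/F and solve Σ zᵢ(Kᵢ−1)/(1+ψ(Kᵢ−1)) = 0.
g(0) = ΣzᵢKᵢ − 1 = 0.434 and g(1) = 1 − Σzᵢ/Kᵢ = -0.798, so a root lies in (0, 1).
Newton iteration, ψ⁰ = 0.7:
  ψ = 0.700: g = -0.3838, g' = -1.053 → ψ = 0.335
  ψ = 0.335: g = -0.0326, g' = -1.001 → ψ = 0.303
Converged at ψ = 0.303.

ψ = 0.303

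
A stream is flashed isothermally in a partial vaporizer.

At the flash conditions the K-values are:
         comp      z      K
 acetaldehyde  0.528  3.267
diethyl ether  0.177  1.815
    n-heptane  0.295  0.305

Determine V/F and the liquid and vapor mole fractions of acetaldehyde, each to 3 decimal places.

V/F = 0.844, x_acetaldehyde = 0.181, y_acetaldehyde = 0.592

Rachford–Rice: g(V/F) = Σ zᵢ(Kᵢ−1)/(1+V/F(Kᵢ−1)) = 0.
g(0) = ΣzᵢKᵢ − 1 = 1.136 and g(1) = 1 − Σzᵢ/Kᵢ = -0.226, so a root lies in (0, 1).
Newton iteration, V/F⁰ = 0.39:
  V/F = 0.390: g = 0.4635, g' = -1.100 → V/F = 0.811
  V/F = 0.811: g = 0.0384, g' = -1.128 → V/F = 0.845
  V/F = 0.845: g = -0.0011, g' = -1.198 → V/F = 0.844
Converged at V/F = 0.844.
Compositions from xᵢ = zᵢ/(1+V/F(Kᵢ−1)), yᵢ = Kᵢxᵢ:
  acetaldehyde: x = 0.181, y = 0.592
  diethyl ether: x = 0.105, y = 0.190
  n-heptane: x = 0.714, y = 0.218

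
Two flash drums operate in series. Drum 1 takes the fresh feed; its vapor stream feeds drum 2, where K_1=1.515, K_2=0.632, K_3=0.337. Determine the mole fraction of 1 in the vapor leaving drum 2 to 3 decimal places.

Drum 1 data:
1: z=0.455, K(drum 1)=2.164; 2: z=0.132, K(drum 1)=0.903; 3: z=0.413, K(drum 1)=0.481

Drum 1:
Material balance + equilibrium reduce to Σ zᵢ(Kᵢ−1)/(1+ψ₁(Kᵢ−1)) = 0.
Feasibility: ΣzᵢKᵢ = 1.302, Σzᵢ/Kᵢ = 1.215 — both > 1, two phases present.
Newton iteration, ψ₁⁰ = 0.38:
  ψ₁ = 0.380: g = 0.0869, g' = -0.470 → ψ₁ = 0.565
  ψ₁ = 0.565: g = 0.0028, g' = -0.448 → ψ₁ = 0.571
Converged at ψ₁ = 0.571.
Drum-1 compositions:
  1: x = 0.273, y = 0.592
  2: x = 0.140, y = 0.126
  3: x = 0.587, y = 0.282
Drum-2 feed = drum-1 vapor: z₂ = (0.5915, 0.1262, 0.2823).
Drum 2:
Let ψ₂ = V/F and solve Σ zᵢ(Kᵢ−1)/(1+ψ₂(Kᵢ−1)) = 0.
Check two-phase: ΣzᵢKᵢ = 1.071 > 1 and Σzᵢ/Kᵢ = 1.428 > 1, so g(0) = 0.071 > 0 and g(1) = -0.428 < 0.
Iterate (Newton) starting at ψ₂ = 0.5:
  ψ₂ = 0.500: g = -0.0946, g' = -0.403 → ψ₂ = 0.265
  ψ₂ = 0.265: g = -0.0104, g' = -0.325 → ψ₂ = 0.233
  ψ₂ = 0.233: g = -0.0001, g' = -0.319 → ψ₂ = 0.232
Converged at ψ₂ = 0.232.
  1: x = 0.528, y = 0.800
  2: x = 0.138, y = 0.087
  3: x = 0.334, y = 0.112

y_1 (drum 2) = 0.800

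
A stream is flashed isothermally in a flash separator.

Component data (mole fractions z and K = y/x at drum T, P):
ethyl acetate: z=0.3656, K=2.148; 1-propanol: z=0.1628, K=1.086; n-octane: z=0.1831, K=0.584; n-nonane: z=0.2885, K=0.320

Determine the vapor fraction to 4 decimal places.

ψ = 0.2853

Rachford–Rice: g(ψ) = Σ zᵢ(Kᵢ−1)/(1+ψ(Kᵢ−1)) = 0.
Check two-phase: ΣzᵢKᵢ = 1.1614 > 1 and Σzᵢ/Kᵢ = 1.5352 > 1, so g(0) = 0.1614 > 0 and g(1) = -0.5352 < 0.
Newton iteration, ψ⁰ = 0.5:
  ψ = 0.5000: g = -0.11334, g' = -0.5524 → ψ = 0.2948
  ψ = 0.2948: g = -0.00495, g' = -0.5200 → ψ = 0.2853
Converged at ψ = 0.2853.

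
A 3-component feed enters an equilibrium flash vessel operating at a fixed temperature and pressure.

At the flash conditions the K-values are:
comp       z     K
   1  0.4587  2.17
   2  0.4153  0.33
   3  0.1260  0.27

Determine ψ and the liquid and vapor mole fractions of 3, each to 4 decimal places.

ψ = 0.2078, x_3 = 0.1485, y_3 = 0.0401

Material balance + equilibrium reduce to Σ zᵢ(Kᵢ−1)/(1+ψ(Kᵢ−1)) = 0.
Feasibility: ΣzᵢKᵢ = 1.1664, Σzᵢ/Kᵢ = 1.9365 — both > 1, two phases present.
Newton iteration, ψ⁰ = 0.6:
  ψ = 0.6000: g = -0.31365, g' = -0.9507 → ψ = 0.2701
  ψ = 0.2701: g = -0.04648, g' = -0.7446 → ψ = 0.2077
  ψ = 0.2077: g = 0.00014, g' = -0.7513 → ψ = 0.2078
Converged at ψ = 0.2078.
Compositions from xᵢ = zᵢ/(1+ψ(Kᵢ−1)), yᵢ = Kᵢxᵢ:
  1: x = 0.3690, y = 0.8007
  2: x = 0.4825, y = 0.1592
  3: x = 0.1485, y = 0.0401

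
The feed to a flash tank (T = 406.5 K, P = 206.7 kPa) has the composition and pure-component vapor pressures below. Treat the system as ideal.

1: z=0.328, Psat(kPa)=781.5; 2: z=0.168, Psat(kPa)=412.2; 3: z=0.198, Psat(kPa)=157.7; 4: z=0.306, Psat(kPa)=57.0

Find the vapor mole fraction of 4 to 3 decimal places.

Raoult's law: Kᵢ = Pᵢˢᵃᵗ/P = Pᵢˢᵃᵗ/206.7.
  K_1 = 781.5/206.7 = 3.78084, K_2 = 412.2/206.7 = 1.99419, K_3 = 157.7/206.7 = 0.76294, K_4 = 57.0/206.7 = 0.27576
Material balance + equilibrium reduce to Σ zᵢ(Kᵢ−1)/(1+β(Kᵢ−1)) = 0.
Feasibility: ΣzᵢKᵢ = 1.811, Σzᵢ/Kᵢ = 1.540 — both > 1, two phases present.
Newton iteration, β⁰ = 0.39:
  β = 0.390: g = 0.1973, g' = -0.995 → β = 0.588
  β = 0.588: g = 0.0107, g' = -0.933 → β = 0.600
Converged at β = 0.600.
Compositions from xᵢ = zᵢ/(1+β(Kᵢ−1)), yᵢ = Kᵢxᵢ:
  1: x = 0.123, y = 0.465
  2: x = 0.105, y = 0.210
  3: x = 0.231, y = 0.176
  4: x = 0.541, y = 0.149

y_4 = 0.149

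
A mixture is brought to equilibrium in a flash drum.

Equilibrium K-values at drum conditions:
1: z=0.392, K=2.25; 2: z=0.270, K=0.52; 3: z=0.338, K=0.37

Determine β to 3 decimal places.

Newton iteration, β⁰ = 0.5:
  β = 0.500: g = -0.1798, g' = -0.626 → β = 0.212
  β = 0.212: g = -0.0030, g' = -0.638 → β = 0.208
Converged at β = 0.208.

β = 0.208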